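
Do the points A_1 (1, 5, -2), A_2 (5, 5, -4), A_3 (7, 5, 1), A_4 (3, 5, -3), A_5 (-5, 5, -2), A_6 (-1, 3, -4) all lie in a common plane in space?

No

The plane through A_1, A_2, A_3 has normal n = A_1A_2 × A_1A_3 = (0, -24, 0) and equation n·P = -120.
Checking the remaining points: n·A_4 = -120, n·A_5 = -120, n·A_6 = -72.
Since n·A_6 = -72 ≠ -120, A_6 is off the plane and the points are not all coplanar.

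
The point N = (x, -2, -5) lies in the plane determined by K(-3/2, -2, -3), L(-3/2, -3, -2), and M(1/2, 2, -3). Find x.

-5/2

The plane through K, L, M has equation −4x + 2y + 2z = -4.
Substituting N: (-4)x + (-14) = -4, so x = -5/2.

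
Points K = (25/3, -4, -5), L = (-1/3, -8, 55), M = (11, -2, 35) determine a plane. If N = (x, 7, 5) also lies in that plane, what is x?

28

Coplanarity requires KL · (KM × KN) = 0.
KL = (-26/3, -4, 60), KM = (8/3, 2, 40); the triple product is linear in x with coefficient -280 and constant term 7840.
Setting it to zero: x = 28.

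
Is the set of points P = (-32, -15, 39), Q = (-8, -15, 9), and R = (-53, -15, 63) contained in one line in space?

PQ = (24, 0, -30), PR = (-21, 0, 24).
Comparing components 3 and 1: (-30)(-21) − (24)(24) = 54 ≠ 0, so PQ and PR are not parallel and the points are not collinear.

No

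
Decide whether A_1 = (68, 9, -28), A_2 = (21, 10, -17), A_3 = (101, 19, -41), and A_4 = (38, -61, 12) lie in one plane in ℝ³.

The four points are coplanar iff the 3×3 determinant with rows A_1A_2, A_1A_3, A_1A_4 is zero.
Rows: (-47, 1, 11), (33, 10, -13), (-30, -70, 40).
Expanding along the first row: (-47)(-510) − (1)(930) + (11)(-2010) = 930.
Nonzero ⇒ not coplanar.

No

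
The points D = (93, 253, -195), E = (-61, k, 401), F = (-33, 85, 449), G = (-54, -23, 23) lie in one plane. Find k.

19

Normal to plane DFG: n = (141120, -67200, 10080); plane equation n·P = -5843040.
Requiring n·E = -5843040: (-67200)k + (-4566240) = -5843040.
So k = 19.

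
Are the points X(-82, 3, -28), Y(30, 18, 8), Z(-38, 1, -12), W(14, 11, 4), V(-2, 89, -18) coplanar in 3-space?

The plane through X, Y, Z has normal n = XY × XZ = (312, -208, -884) and equation n·P = -1456.
Checking the remaining points: n·W = -1456, n·V = -3224.
Since n·V = -3224 ≠ -1456, V is off the plane and the points are not all coplanar.

No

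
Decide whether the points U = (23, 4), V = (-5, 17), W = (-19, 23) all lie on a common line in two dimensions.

No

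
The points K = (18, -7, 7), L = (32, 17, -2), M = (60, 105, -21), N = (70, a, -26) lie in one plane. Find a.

The points are coplanar iff KL · (KM × KN) = 0.
Expanding, this is linear in a: (14)a + (-910) = 0.
So a = 65.

65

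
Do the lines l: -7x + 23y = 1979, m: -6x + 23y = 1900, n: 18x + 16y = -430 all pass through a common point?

Intersecting l and m: solving the 2×2 system gives (x, y) = (-79, 62).
Substitute into n: (18)(-79) + (16)(62) = -430.
This equals -430, so (-79, 62) lies on all three lines and they are concurrent.

Yes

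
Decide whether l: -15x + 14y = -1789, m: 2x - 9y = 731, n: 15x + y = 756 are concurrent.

Intersecting l and m: solving the 2×2 system gives (x, y) = (5867/107, -7387/107).
Substitute into n: (15)(5867/107) + (1)(-7387/107) = 80618/107.
But n requires 756 ≠ 80618/107, so the three lines have no common point.

No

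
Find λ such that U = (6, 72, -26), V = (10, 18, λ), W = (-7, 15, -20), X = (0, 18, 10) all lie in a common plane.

58

Coplanarity ⇔ det[UV; UW; UX] = 0.
Expanding, this is linear in λ: (360)λ + (-20880) = 0.
So λ = 58.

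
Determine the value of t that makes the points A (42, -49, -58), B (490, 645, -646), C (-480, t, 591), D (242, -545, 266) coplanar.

-808

The points are coplanar iff AB · (AC × AD) = 0.
Expanding, this is linear in t: (262752)t + (212303616) = 0.
So t = -808.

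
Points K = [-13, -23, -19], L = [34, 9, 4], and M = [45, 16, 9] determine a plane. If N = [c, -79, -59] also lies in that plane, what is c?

-101

The plane through K, L, M has equation −1x + 18y − 23z = 36.
Substituting N: (-1)c + (-65) = 36, so c = -101.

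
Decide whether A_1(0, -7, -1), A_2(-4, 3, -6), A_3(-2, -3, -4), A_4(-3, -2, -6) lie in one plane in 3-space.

The four points are coplanar iff the 3×3 determinant with rows A_1A_2, A_1A_3, A_1A_4 is zero.
Rows: (-4, 10, -5), (-2, 4, -3), (-3, 5, -5).
Expanding along the first row: (-4)(-5) − (10)(1) + (-5)(2) = 0.
Zero determinant ⇒ coplanar.

Yes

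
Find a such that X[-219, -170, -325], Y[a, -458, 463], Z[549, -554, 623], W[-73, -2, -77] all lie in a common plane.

413

Normal to plane XZW: n = (-254496, -52056, 185088); plane equation n·P = 4430544.
Requiring n·Y = 4430544: (-254496)a + (109537392) = 4430544.
So a = 413.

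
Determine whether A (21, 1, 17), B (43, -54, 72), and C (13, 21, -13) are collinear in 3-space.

AB = (22, -55, 55), AC = (-8, 20, -30).
AB × AC = (550, 220, 0).
The cross product is nonzero, so the points do not lie on one line.

No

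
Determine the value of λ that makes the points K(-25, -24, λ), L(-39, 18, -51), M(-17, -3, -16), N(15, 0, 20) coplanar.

The points are coplanar iff KL · (KM × KN) = 0.
Expanding, this is linear in λ: (-738)λ + (-11808) = 0.
So λ = -16.

-16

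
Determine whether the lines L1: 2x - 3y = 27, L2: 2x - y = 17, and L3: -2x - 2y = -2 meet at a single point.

Yes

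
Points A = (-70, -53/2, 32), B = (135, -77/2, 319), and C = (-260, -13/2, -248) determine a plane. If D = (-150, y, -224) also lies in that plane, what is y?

The plane through A, B, C has equation −2380x + 2870y + 1820z = 148785.
Substituting D: (2870)y + (-50680) = 148785, so y = 139/2.

139/2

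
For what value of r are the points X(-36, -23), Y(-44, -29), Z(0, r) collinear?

4

Collinearity: (Z − X) must be parallel to (Y − X) = (-8, -6).
Cross-multiplying the components: (r − (-23))·(-8) = (36)·(-6).
Solving gives r = 4.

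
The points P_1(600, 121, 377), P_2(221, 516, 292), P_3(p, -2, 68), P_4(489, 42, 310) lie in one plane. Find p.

The points are coplanar iff P_1P_2 · (P_1P_3 × P_1P_4) = 0.
Expanding, this is linear in p: (33180)p + (929040) = 0.
So p = -28.

-28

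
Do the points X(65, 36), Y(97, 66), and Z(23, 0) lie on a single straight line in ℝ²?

XY = (32, 30), XZ = (-42, -36).
If collinear, XZ would be a scalar multiple of XY. But (32)·(-36) ≠ (30)·(-42) (difference 108), so they are not parallel; the points are not collinear.

No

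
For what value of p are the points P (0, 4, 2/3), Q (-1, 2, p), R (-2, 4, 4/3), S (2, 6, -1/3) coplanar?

Normal to plane PRS: n = (-4/3, -2/3, -4); plane equation n·X = -16/3.
Requiring n·Q = -16/3: (-4)p + (0) = -16/3.
So p = 4/3.

4/3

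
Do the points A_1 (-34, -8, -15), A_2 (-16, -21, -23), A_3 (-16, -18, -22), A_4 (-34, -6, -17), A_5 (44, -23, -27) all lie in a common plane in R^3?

No

The plane through A_1, A_2, A_3 has normal n = A_1A_2 × A_1A_3 = (11, -18, 54) and equation n·P = -1040.
Checking the remaining points: n·A_4 = -1184, n·A_5 = -560.
Since n·A_4 = -1184 ≠ -1040, A_4 is off the plane and the points are not all coplanar.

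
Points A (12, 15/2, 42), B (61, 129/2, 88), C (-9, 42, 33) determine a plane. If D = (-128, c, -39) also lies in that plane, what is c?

122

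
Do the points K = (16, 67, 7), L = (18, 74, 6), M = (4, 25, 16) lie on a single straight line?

KL = (2, 7, -1), KM = (-12, -42, 9).
KL × KM = (21, -6, 0).
The cross product is nonzero, so the points do not lie on one line.

No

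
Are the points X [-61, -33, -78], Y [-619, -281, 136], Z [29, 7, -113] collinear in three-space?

XY = (-558, -248, 214), XZ = (90, 40, -35).
Comparing components 2 and 3: (-248)(-35) − (214)(40) = 120 ≠ 0, so XY and XZ are not parallel and the points are not collinear.

No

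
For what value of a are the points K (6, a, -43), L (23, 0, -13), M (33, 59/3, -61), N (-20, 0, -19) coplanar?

11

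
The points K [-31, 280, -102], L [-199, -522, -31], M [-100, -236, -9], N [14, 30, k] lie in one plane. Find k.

38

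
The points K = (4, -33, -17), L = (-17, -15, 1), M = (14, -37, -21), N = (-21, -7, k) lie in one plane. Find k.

9

Normal to plane KLM: n = (0, 96, -96); plane equation n·P = -1536.
Requiring n·N = -1536: (-96)k + (-672) = -1536.
So k = 9.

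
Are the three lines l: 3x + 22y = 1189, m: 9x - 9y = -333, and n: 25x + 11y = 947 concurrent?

The three lines meet at one point iff the augmented coefficient matrix [aᵢ bᵢ cᵢ] has rank < 3, i.e. its determinant vanishes.
Here the determinant is 0.
It vanishes, so the lines are concurrent at (15, 52).

Yes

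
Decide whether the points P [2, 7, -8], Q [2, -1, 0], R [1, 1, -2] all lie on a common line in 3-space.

No

PQ = (0, -8, 8), PR = (-1, -6, 6).
PQ × PR = (0, -8, -8).
The cross product is nonzero, so the points do not lie on one line.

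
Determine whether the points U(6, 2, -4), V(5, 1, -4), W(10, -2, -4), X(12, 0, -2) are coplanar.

With U as base: UV = (-1, -1, 0), UW = (4, -4, 0), UX = (6, -2, 2).
UW × UX = (-8, -8, 16).
UV · (UW × UX) = 16.
Since 16 ≠ 0, the four points are not coplanar.

No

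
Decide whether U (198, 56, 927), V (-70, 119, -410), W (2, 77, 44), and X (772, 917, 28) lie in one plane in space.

No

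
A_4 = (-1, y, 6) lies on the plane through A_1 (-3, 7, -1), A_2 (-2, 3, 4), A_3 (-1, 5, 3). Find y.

2

A normal to the plane is n = A_1A_2 × A_1A_3 = (-6, 6, 6).
A_4 lies in the plane iff n · A_1A_4 = 0.
This gives (6)y + (-12) = 0, so y = 2.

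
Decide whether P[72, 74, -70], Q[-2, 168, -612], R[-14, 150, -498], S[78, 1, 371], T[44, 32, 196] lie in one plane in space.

Yes

The plane through P, Q, R has normal n = PQ × PR = (960, 14940, 2460) and equation n·X = 1002480.
Checking the remaining points: n·S = 1002480, n·T = 1002480.
All equal 1002480, so all 5 points lie in one plane.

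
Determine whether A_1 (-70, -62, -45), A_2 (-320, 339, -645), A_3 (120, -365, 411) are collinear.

A_1A_2 = (-250, 401, -600), A_1A_3 = (190, -303, 456).
Comparing components 2 and 3: (401)(456) − (-600)(-303) = 1056 ≠ 0, so A_1A_2 and A_1A_3 are not parallel and the points are not collinear.

No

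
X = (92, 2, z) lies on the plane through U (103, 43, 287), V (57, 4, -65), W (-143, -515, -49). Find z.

A normal to the plane is n = UV × UW = (-183312, 71136, 16074).
X lies in the plane iff n · UX = 0.
This gives (16074)z + (-5513382) = 0, so z = 343.

343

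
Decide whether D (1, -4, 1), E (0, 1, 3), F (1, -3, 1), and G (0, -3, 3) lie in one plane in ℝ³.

The four points are coplanar iff the 3×3 determinant with rows DE, DF, DG is zero.
Rows: (-1, 5, 2), (0, 1, 0), (-1, 1, 2).
Expanding along the first row: (-1)(2) − (5)(0) + (2)(1) = 0.
Zero determinant ⇒ coplanar.

Yes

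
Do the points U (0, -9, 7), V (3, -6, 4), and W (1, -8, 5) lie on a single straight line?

No

UV = (3, 3, -3), UW = (1, 1, -2).
Comparing components 2 and 3: (3)(-2) − (-3)(1) = -3 ≠ 0, so UV and UW are not parallel and the points are not collinear.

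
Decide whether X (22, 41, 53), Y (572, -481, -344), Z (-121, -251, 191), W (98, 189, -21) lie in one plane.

With X as base: XY = (550, -522, -397), XZ = (-143, -292, 138), XW = (76, 148, -74).
XZ × XW = (1184, -94, 1028).
XY · (XZ × XW) = 292152.
Since 292152 ≠ 0, the four points are not coplanar.

No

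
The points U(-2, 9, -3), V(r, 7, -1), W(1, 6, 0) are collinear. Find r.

Direction UW = (3, -3, 3). From the y-coordinate of V, the parameter along the line is τ = (7 − 9)/(-3) = 2/3.
Then r = (-2) + 2/3·(3) = 0.

0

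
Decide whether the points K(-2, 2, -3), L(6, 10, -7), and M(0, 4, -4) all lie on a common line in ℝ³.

Yes

KL = (8, 8, -4), KM = (2, 2, -1).
KL × KM = (0, 0, 0).
The cross product vanishes, so the three points are collinear.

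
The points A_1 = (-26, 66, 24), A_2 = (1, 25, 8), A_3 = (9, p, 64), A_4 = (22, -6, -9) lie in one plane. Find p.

Normal to plane A_1A_2A_4: n = (201, 123, 24); plane equation n·P = 3468.
Requiring n·A_3 = 3468: (123)p + (3345) = 3468.
So p = 1.

1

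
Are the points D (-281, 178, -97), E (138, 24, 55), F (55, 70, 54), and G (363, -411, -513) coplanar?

No

With D as base: DE = (419, -154, 152), DF = (336, -108, 151), DG = (644, -589, -416).
DF × DG = (133867, 237020, -128352).
DE · (DF × DG) = 79689.
Since 79689 ≠ 0, the four points are not coplanar.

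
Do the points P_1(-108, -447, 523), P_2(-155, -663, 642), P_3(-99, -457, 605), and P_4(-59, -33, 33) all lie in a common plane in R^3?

No

With P_1 as base: P_1P_2 = (-47, -216, 119), P_1P_3 = (9, -10, 82), P_1P_4 = (49, 414, -490).
P_1P_3 × P_1P_4 = (-29048, 8428, 4216).
P_1P_2 · (P_1P_3 × P_1P_4) = 46512.
Since 46512 ≠ 0, the four points are not coplanar.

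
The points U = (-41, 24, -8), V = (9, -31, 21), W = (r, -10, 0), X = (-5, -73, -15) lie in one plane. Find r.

Coplanarity ⇔ det[UV; UW; UX] = 0.
Expanding, this is linear in r: (-3198)r + (-60762) = 0.
So r = -19.

-19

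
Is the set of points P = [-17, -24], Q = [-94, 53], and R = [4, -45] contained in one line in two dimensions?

Yes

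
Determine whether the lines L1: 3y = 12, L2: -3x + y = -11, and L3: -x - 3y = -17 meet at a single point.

The three lines meet at one point iff the augmented coefficient matrix [aᵢ bᵢ cᵢ] has rank < 3, i.e. its determinant vanishes.
Here the determinant is 0.
It vanishes, so the lines are concurrent at (5, 4).

Yes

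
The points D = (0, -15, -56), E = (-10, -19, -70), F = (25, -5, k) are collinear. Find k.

Direction DE = (-10, -4, -14). From the x-coordinate of F, the parameter along the line is τ = (25 − 0)/(-10) = -5/2.
Then k = (-56) + (-5/2)·(-14) = -21.

-21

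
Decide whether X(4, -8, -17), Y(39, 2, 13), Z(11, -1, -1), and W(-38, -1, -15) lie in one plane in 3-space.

Yes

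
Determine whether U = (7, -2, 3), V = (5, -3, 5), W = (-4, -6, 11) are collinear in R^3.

UV = (-2, -1, 2), UW = (-11, -4, 8).
UV × UW = (0, -6, -3).
The cross product is nonzero, so the points do not lie on one line.

No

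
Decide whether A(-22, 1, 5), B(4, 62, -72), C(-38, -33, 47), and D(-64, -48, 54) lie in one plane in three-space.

With A as base: AB = (26, 61, -77), AC = (-16, -34, 42), AD = (-42, -49, 49).
AC × AD = (392, -980, -644).
AB · (AC × AD) = 0.
The scalar triple product vanishes, so the four points are coplanar.

Yes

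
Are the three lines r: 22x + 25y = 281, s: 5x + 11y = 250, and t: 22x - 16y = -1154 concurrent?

Lines aᵢx + bᵢy = cᵢ with pairwise distinct directions are concurrent exactly when det[aᵢ bᵢ cᵢ] = 0.
Here the determinant is 0.
It vanishes, so the lines are concurrent at (-27, 35).

Yes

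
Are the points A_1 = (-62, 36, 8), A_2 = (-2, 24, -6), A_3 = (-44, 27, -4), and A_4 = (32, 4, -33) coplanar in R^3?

Yes

With A_1 as base: A_1A_2 = (60, -12, -14), A_1A_3 = (18, -9, -12), A_1A_4 = (94, -32, -41).
A_1A_3 × A_1A_4 = (-15, -390, 270).
A_1A_2 · (A_1A_3 × A_1A_4) = 0.
The scalar triple product vanishes, so the four points are coplanar.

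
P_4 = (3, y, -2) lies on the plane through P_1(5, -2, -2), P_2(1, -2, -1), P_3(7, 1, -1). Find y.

-3

The plane through P_1, P_2, P_3 has equation −3x + 6y − 12z = -3.
Substituting P_4: (6)y + (15) = -3, so y = -3.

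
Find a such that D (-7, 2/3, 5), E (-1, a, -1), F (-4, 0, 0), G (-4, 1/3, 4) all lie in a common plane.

Normal to plane DFG: n = (-1, -12, 1); plane equation n·P = 4.
Requiring n·E = 4: (-12)a + (0) = 4.
So a = -1/3.

-1/3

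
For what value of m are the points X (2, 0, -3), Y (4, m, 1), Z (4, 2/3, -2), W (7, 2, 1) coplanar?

4/3

Coplanarity ⇔ det[XY; XZ; XW] = 0.
Expanding, this is linear in m: (-3)m + (4) = 0.
So m = 4/3.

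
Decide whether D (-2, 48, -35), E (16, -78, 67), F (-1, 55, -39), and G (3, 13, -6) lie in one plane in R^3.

With D as base: DE = (18, -126, 102), DF = (1, 7, -4), DG = (5, -35, 29).
DF × DG = (63, -49, -70).
DE · (DF × DG) = 168.
Since 168 ≠ 0, the four points are not coplanar.

No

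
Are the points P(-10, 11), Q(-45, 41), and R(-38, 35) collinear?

PQ = (-35, 30), PR = (-28, 24).
Twice the signed area of △PQR is (-35)(24) − (30)(-28) = 0.
The triangle is degenerate (zero area), so the points are collinear.

Yes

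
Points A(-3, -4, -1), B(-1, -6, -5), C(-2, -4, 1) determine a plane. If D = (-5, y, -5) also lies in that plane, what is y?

-4

The plane through A, B, C has equation −4x − 8y + 2z = 42.
Substituting D: (-8)y + (10) = 42, so y = -4.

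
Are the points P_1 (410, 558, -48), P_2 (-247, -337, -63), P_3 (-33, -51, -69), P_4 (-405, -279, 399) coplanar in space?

No

With P_1 as base: P_1P_2 = (-657, -895, -15), P_1P_3 = (-443, -609, -21), P_1P_4 = (-815, -837, 447).
P_1P_3 × P_1P_4 = (-289800, 215136, -125544).
P_1P_2 · (P_1P_3 × P_1P_4) = -264960.
Since -264960 ≠ 0, the four points are not coplanar.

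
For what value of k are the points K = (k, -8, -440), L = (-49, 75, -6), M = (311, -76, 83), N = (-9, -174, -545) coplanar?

-241

The points are coplanar iff KL · (KM × KN) = 0.
Expanding, this is linear in k: (-103550)k + (-24955550) = 0.
So k = -241.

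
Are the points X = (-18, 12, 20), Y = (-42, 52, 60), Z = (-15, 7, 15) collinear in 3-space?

XY = (-24, 40, 40), XZ = (3, -5, -5).
XY × XZ = (0, 0, 0).
The cross product vanishes, so the three points are collinear.

Yes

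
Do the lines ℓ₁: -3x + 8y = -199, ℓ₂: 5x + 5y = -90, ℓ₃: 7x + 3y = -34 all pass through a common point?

Yes

Intersecting ℓ₁ and ℓ₂: solving the 2×2 system gives (x, y) = (5, -23).
Substitute into ℓ₃: (7)(5) + (3)(-23) = -34.
This equals -34, so (5, -23) lies on all three lines and they are concurrent.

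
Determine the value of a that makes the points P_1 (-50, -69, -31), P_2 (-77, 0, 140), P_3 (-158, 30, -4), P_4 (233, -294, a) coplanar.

The points are coplanar iff P_1P_2 · (P_1P_3 × P_1P_4) = 0.
Expanding, this is linear in a: (4779)a + (-124254) = 0.
So a = 26.

26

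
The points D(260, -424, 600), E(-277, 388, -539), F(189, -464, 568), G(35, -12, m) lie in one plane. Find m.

65

Normal to plane DEF: n = (-71544, 63685, 79132); plane equation n·P = 1875320.
Requiring n·G = 1875320: (79132)m + (-3268260) = 1875320.
So m = 65.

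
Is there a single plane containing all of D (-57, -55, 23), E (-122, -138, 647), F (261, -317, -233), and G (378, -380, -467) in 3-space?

With D as base: DE = (-65, -83, 624), DF = (318, -262, -256), DG = (435, -325, -490).
DF × DG = (45180, 44460, 10620).
DE · (DF × DG) = 0.
The scalar triple product vanishes, so the four points are coplanar.

Yes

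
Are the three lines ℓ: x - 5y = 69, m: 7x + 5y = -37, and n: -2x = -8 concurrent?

Yes

Intersecting ℓ and m: solving the 2×2 system gives (x, y) = (4, -13).
Substitute into n: (-2)(4) + (0)(-13) = -8.
This equals -8, so (4, -13) lies on all three lines and they are concurrent.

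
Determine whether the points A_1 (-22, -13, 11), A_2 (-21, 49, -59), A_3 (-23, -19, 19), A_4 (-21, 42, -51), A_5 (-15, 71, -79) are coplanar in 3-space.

The plane through A_1, A_2, A_3 has normal n = A_1A_2 × A_1A_3 = (76, 62, 56) and equation n·P = -1862.
Checking the remaining points: n·A_4 = -1848, n·A_5 = -1162.
Since n·A_4 = -1848 ≠ -1862, A_4 is off the plane and the points are not all coplanar.

No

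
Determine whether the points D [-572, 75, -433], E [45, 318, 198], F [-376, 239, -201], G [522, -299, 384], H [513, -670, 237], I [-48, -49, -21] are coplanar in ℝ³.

No

The plane through D, E, F has normal n = DE × DF = (-47108, -19468, 53560) and equation n·P = 2294196.
Checking the remaining points: n·G = 1797596, n·H = 1570876, n·I = 2090356.
Since n·G = 1797596 ≠ 2294196, G is off the plane and the points are not all coplanar.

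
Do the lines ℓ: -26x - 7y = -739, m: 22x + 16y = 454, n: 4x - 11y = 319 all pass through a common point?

Yes

Intersecting ℓ and m: solving the 2×2 system gives (x, y) = (33, -17).
Substitute into n: (4)(33) + (-11)(-17) = 319.
This equals 319, so (33, -17) lies on all three lines and they are concurrent.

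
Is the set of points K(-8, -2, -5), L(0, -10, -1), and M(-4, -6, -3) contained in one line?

KL = (8, -8, 4), KM = (4, -4, 2).
Each component of KM is 1/2 times the corresponding component of KL, so KM = 1/2·KL and the points are collinear.

Yes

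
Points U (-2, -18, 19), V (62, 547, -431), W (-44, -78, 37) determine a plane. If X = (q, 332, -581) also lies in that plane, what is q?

The plane through U, V, W has equation −16830x + 17748y + 19890z = 92106.
Substituting X: (-16830)q + (-5663754) = 92106, so q = -342.

-342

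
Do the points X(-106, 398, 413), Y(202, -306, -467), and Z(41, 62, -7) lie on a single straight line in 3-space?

XY = (308, -704, -880), XZ = (147, -336, -420).
XY × XZ = (0, 0, 0).
The cross product vanishes, so the three points are collinear.

Yes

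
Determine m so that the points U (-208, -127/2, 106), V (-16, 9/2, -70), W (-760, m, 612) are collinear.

Direction UV = (192, 68, -176). From the x-coordinate of W, the parameter along the line is τ = (-760 − (-208))/192 = -23/8.
Then m = (-127/2) + (-23/8)·(68) = -259.

-259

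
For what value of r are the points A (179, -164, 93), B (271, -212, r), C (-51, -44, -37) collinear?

Collinearity requires AB × AC = 0; each component is linear in r.
The x-component gives (-120)r + (17400) = 0, so r = 145.
The remaining components then also vanish.

145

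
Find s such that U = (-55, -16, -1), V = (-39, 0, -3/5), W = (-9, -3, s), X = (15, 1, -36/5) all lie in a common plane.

The points are coplanar iff UV · (UW × UX) = 0.
Expanding, this is linear in s: (848)s + (20352/5) = 0.
So s = -24/5.

-24/5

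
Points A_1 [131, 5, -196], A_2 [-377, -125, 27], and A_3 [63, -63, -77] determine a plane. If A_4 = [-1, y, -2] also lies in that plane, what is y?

A normal to the plane is n = A_1A_2 × A_1A_3 = (-306, 45288, 25704).
A_4 lies in the plane iff n · A_1A_4 = 0.
This gives (45288)y + (4800528) = 0, so y = -106.

-106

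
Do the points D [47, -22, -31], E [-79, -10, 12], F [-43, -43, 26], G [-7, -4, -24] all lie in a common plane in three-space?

Yes

The four points are coplanar iff the 3×3 determinant with rows DE, DF, DG is zero.
Rows: (-126, 12, 43), (-90, -21, 57), (-54, 18, 7).
Expanding along the first row: (-126)(-1173) − (12)(2448) + (43)(-2754) = 0.
Zero determinant ⇒ coplanar.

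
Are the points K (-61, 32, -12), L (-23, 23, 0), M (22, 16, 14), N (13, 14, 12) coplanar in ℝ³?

No

With K as base: KL = (38, -9, 12), KM = (83, -16, 26), KN = (74, -18, 24).
KM × KN = (84, -68, -310).
KL · (KM × KN) = 84.
Since 84 ≠ 0, the four points are not coplanar.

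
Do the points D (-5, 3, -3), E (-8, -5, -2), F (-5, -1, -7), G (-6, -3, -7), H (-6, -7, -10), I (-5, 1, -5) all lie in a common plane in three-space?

No

The plane through D, E, F has normal n = DE × DF = (36, -12, 12) and equation n·P = -252.
Checking the remaining points: n·G = -264, n·H = -252, n·I = -252.
Since n·G = -264 ≠ -252, G is off the plane and the points are not all coplanar.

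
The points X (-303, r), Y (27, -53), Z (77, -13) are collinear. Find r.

-317

Collinearity: (X − Y) must be parallel to (Z − Y) = (50, 40).
Cross-multiplying the components: (r − (-53))·(50) = (-330)·(40).
Solving gives r = -317.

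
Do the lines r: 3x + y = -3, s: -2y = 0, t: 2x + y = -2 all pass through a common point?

Yes

The three lines meet at one point iff the augmented coefficient matrix [aᵢ bᵢ cᵢ] has rank < 3, i.e. its determinant vanishes.
Here the determinant is 0.
It vanishes, so the lines are concurrent at (-1, 0).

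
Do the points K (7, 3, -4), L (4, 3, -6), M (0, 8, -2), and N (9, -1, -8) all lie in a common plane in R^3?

Yes

A normal to the plane through K, L, M is n = KL × KM = (10, 20, -15).
The plane has equation n·P = 190. For N: n·N = 190.
Equal, so N lies in the plane and all four are coplanar.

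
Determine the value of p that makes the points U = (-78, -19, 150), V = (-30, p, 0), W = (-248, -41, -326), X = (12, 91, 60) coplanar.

Normal to plane UWX: n = (54340, -58140, -16720); plane equation n·P = -5641860.
Requiring n·V = -5641860: (-58140)p + (-1630200) = -5641860.
So p = 69.

69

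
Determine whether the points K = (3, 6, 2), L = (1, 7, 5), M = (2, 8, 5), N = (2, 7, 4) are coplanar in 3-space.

Yes

With K as base: KL = (-2, 1, 3), KM = (-1, 2, 3), KN = (-1, 1, 2).
KM × KN = (1, -1, 1).
KL · (KM × KN) = 0.
The scalar triple product vanishes, so the four points are coplanar.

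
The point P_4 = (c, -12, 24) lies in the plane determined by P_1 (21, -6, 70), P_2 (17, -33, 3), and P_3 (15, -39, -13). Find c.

-11

The plane through P_1, P_2, P_3 has equation 30x + 70y − 30z = -1890.
Substituting P_4: (30)c + (-1560) = -1890, so c = -11.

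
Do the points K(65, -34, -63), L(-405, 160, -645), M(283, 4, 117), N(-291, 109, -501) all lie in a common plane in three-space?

No

A normal to the plane through K, L, M is n = KL × KM = (57036, -42276, -60152).
The plane has equation n·P = 8934300. For N: n·N = 8930592.
8930592 ≠ 8934300, so N is off the plane.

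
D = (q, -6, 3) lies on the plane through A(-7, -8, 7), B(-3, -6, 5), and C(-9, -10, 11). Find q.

-5

The plane through A, B, C has equation 4x − 12y − 4z = 40.
Substituting D: (4)q + (60) = 40, so q = -5.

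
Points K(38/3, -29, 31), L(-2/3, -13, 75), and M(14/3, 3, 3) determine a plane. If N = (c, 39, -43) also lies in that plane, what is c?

-2

Coplanarity requires KL · (KM × KN) = 0.
KL = (-40/3, 16, 44), KM = (-8, 32, -28); the triple product is linear in c with coefficient -1856 and constant term -3712.
Setting it to zero: c = -2.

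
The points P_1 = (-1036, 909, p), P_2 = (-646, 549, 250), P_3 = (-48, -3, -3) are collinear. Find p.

415

Direction P_2P_3 = (598, -552, -253). From the x-coordinate of P_1, the parameter along the line is τ = (-1036 − (-646))/598 = -15/23.
Then p = 250 + (-15/23)·(-253) = 415.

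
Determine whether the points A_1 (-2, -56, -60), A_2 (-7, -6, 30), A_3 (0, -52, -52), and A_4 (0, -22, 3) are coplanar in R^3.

The four points are coplanar iff the 3×3 determinant with rows A_1A_2, A_1A_3, A_1A_4 is zero.
Rows: (-5, 50, 90), (2, 4, 8), (2, 34, 63).
Expanding along the first row: (-5)(-20) − (50)(110) + (90)(60) = 0.
Zero determinant ⇒ coplanar.

Yes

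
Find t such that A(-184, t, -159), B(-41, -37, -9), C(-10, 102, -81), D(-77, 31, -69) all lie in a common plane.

92

The points are coplanar iff AB · (AC × AD) = 0.
Expanding, this is linear in t: (-4452)t + (409584) = 0.
So t = 92.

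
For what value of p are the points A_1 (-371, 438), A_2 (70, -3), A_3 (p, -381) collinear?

Collinearity: (A_3 − A_1) must be parallel to (A_2 − A_1) = (441, -441).
Cross-multiplying the components: (p − (-371))·(-441) = (-819)·(441).
Solving gives p = 448.

448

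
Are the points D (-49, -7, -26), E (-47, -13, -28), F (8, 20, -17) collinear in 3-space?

No

DE = (2, -6, -2), DF = (57, 27, 9).
DE × DF = (0, -132, 396).
The cross product is nonzero, so the points do not lie on one line.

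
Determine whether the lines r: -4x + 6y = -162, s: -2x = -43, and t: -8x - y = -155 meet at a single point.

No

Lines aᵢx + bᵢy = cᵢ with pairwise distinct directions are concurrent exactly when det[aᵢ bᵢ cᵢ] = 0.
Here the determinant is 52.
Nonzero, so no common point exists.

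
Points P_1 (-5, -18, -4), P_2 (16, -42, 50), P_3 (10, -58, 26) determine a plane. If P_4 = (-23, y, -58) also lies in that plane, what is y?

-18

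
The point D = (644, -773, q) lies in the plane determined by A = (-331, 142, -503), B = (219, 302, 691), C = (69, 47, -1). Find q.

A normal to the plane is n = AB × AC = (193750, 201500, -116250).
D lies in the plane iff n · AD = 0.
This gives (-116250)q + (-53940000) = 0, so q = -464.

-464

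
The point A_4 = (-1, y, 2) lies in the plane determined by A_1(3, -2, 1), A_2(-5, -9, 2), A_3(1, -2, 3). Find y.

-5

A normal to the plane is n = A_1A_2 × A_1A_3 = (-14, 14, -14).
A_4 lies in the plane iff n · A_1A_4 = 0.
This gives (14)y + (70) = 0, so y = -5.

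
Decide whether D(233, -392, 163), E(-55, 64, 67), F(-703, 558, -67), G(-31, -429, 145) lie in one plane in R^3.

No

With D as base: DE = (-288, 456, -96), DF = (-936, 950, -230), DG = (-264, -37, -18).
DF × DG = (-25610, 43872, 285432).
DE · (DF × DG) = -20160.
Since -20160 ≠ 0, the four points are not coplanar.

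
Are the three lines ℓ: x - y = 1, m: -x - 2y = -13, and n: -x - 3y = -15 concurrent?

Intersecting ℓ and m: solving the 2×2 system gives (x, y) = (5, 4).
Substitute into n: (-1)(5) + (-3)(4) = -17.
But n requires -15 ≠ -17, so the three lines have no common point.

No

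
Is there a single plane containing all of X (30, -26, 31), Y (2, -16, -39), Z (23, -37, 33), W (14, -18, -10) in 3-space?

No

A normal to the plane through X, Y, Z is n = XY × XZ = (-750, 546, 378).
The plane has equation n·P = -24978. For W: n·W = -24108.
-24108 ≠ -24978, so W is off the plane.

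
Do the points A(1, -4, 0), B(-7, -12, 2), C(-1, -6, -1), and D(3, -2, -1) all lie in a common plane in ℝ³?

A normal to the plane through A, B, C is n = AB × AC = (12, -12, 0).
The plane has equation n·P = 60. For D: n·D = 60.
Equal, so D lies in the plane and all four are coplanar.

Yes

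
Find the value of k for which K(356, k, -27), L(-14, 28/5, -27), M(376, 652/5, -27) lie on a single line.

Direction LM = (390, 624/5, 0). From the x-coordinate of K, the parameter along the line is τ = (356 − (-14))/390 = 37/39.
Then k = 28/5 + 37/39·(624/5) = 124.

124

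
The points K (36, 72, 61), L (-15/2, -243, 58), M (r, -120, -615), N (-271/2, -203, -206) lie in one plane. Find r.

-331

Normal to plane KLN: n = (83280, -11100, -42060); plane equation n·P = -366780.
Requiring n·M = -366780: (83280)r + (27198900) = -366780.
So r = -331.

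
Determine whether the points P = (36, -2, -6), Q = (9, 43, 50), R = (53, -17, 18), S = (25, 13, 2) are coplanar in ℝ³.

The four points are coplanar iff the 3×3 determinant with rows PQ, PR, PS is zero.
Rows: (-27, 45, 56), (17, -15, 24), (-11, 15, 8).
Expanding along the first row: (-27)(-480) − (45)(400) + (56)(90) = 0.
Zero determinant ⇒ coplanar.

Yes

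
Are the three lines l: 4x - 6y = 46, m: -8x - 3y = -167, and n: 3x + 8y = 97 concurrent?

Yes

Intersecting l and m: solving the 2×2 system gives (x, y) = (19, 5).
Substitute into n: (3)(19) + (8)(5) = 97.
This equals 97, so (19, 5) lies on all three lines and they are concurrent.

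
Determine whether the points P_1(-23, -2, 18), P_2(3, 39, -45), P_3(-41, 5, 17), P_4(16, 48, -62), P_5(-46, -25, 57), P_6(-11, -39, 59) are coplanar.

The plane through P_1, P_2, P_3 has normal n = P_1P_2 × P_1P_3 = (400, 1160, 920) and equation n·P = 5040.
Checking the remaining points: n·P_4 = 5040, n·P_5 = 5040, n·P_6 = 4640.
Since n·P_6 = 4640 ≠ 5040, P_6 is off the plane and the points are not all coplanar.

No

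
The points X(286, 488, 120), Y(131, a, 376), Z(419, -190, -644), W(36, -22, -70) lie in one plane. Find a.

Normal to plane XZW: n = (-260820, 216270, -237330); plane equation n·P = 2465640.
Requiring n·Y = 2465640: (216270)a + (-123403500) = 2465640.
So a = 582.

582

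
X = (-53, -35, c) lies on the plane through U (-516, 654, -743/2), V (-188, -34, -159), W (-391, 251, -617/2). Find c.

-71/2

A normal to the plane is n = UV × UW = (84587/2, 11797/2, -46184).
X lies in the plane iff n · UX = 0.
This gives (-46184)c + (-1639532) = 0, so c = -71/2.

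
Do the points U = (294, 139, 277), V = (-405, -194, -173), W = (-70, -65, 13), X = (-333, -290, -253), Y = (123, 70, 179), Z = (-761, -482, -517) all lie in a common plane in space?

Yes

The plane through U, V, W has normal n = UV × UW = (-3888, -20736, 21384) and equation n·P = 1897992.
Checking the remaining points: n·X = 1897992, n·Y = 1897992, n·Z = 1897992.
All equal 1897992, so all 6 points lie in one plane.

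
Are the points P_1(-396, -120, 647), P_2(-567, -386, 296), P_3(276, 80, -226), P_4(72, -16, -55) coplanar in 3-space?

A normal to the plane through P_1, P_2, P_3 is n = P_1P_2 × P_1P_3 = (302418, -385155, 144552).
The plane has equation n·P = 19986216. For P_4: n·P_4 = 19986216.
Equal, so P_4 lies in the plane and all four are coplanar.

Yes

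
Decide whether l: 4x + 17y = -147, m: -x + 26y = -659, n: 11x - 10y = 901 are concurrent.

Lines aᵢx + bᵢy = cᵢ with pairwise distinct directions are concurrent exactly when det[aᵢ bᵢ cᵢ] = 0.
Here the determinant is 0.
It vanishes, so the lines are concurrent at (61, -23).

Yes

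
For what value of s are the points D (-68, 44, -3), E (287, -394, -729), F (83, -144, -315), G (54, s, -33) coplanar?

10

Normal to plane DEF: n = (168, 1134, -602); plane equation n·P = 40278.
Requiring n·G = 40278: (1134)s + (28938) = 40278.
So s = 10.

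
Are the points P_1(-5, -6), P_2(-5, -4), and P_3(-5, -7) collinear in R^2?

P_1P_2 = (0, 2), P_1P_3 = (0, -1).
Twice the signed area of △P_1P_2P_3 is (0)(-1) − (2)(0) = 0.
The triangle is degenerate (zero area), so the points are collinear.

Yes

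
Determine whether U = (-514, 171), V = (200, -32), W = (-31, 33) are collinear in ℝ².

UV = (714, -203), UW = (483, -138).
det[UV; UW] = (714)(-138) − (-203)(483) = -483.
The determinant is nonzero, so they are not collinear.

No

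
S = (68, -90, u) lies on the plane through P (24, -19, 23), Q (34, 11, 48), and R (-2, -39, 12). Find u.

-56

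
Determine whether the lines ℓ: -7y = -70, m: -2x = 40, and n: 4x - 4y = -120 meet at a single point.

Yes

Intersecting ℓ and m: solving the 2×2 system gives (x, y) = (-20, 10).
Substitute into n: (4)(-20) + (-4)(10) = -120.
This equals -120, so (-20, 10) lies on all three lines and they are concurrent.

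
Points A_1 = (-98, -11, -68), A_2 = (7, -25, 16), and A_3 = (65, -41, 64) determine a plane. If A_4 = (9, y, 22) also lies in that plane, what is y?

-48

Coplanarity requires A_1A_2 · (A_1A_3 × A_1A_4) = 0.
A_1A_2 = (105, -14, 84), A_1A_3 = (163, -30, 132); the triple product is linear in y with coefficient -168 and constant term -8064.
Setting it to zero: y = -48.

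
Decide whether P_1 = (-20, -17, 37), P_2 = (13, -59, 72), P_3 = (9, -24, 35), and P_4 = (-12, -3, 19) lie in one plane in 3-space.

Yes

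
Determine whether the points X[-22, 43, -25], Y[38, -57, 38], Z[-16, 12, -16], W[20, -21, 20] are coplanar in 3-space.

The four points are coplanar iff the 3×3 determinant with rows XY, XZ, XW is zero.
Rows: (60, -100, 63), (6, -31, 9), (42, -64, 45).
Expanding along the first row: (60)(-819) − (-100)(-108) + (63)(918) = -2106.
Nonzero ⇒ not coplanar.

No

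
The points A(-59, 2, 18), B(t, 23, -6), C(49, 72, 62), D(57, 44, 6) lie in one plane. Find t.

23

Normal to plane ACD: n = (-2688, 6400, -3584); plane equation n·P = 106880.
Requiring n·B = 106880: (-2688)t + (168704) = 106880.
So t = 23.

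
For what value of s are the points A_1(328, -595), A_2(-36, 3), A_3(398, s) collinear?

-710

Collinearity: (A_3 − A_1) must be parallel to (A_2 − A_1) = (-364, 598).
Cross-multiplying the components: (s − (-595))·(-364) = (70)·(598).
Solving gives s = -710.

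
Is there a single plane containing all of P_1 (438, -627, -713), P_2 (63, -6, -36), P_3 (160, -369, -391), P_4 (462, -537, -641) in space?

Yes

A normal to the plane through P_1, P_2, P_3 is n = P_1P_2 × P_1P_3 = (25296, -67456, 75888).
The plane has equation n·P = -733584. For P_4: n·P_4 = -733584.
Equal, so P_4 lies in the plane and all four are coplanar.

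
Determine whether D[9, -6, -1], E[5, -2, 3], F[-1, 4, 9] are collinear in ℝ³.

DE = (-4, 4, 4), DF = (-10, 10, 10).
Each component of DF is 5/2 times the corresponding component of DE, so DF = 5/2·DE and the points are collinear.

Yes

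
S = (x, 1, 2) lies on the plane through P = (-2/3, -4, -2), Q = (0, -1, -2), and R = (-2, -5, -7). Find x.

The plane through P, Q, R has equation −15x + (10/3)y + (10/3)z = -10.
Substituting S: (-15)x + (10) = -10, so x = 4/3.

4/3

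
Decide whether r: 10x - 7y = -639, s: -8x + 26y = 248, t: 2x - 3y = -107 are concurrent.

No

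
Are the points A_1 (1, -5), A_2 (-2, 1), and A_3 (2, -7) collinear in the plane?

A_1A_2 = (-3, 6), A_1A_3 = (1, -2).
Twice the signed area of △A_1A_2A_3 is (-3)(-2) − (6)(1) = 0.
The triangle is degenerate (zero area), so the points are collinear.

Yes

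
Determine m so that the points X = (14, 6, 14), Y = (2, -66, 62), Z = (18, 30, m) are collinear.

-2

Direction XY = (-12, -72, 48). From the x-coordinate of Z, the parameter along the line is τ = (18 − 14)/(-12) = -1/3.
Then m = 14 + (-1/3)·(48) = -2.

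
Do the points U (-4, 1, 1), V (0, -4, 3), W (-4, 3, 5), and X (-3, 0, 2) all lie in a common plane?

A normal to the plane through U, V, W is n = UV × UW = (-24, -16, 8).
The plane has equation n·P = 88. For X: n·X = 88.
Equal, so X lies in the plane and all four are coplanar.

Yes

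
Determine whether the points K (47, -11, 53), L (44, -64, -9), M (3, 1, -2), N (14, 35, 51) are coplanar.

A normal to the plane through K, L, M is n = KL × KM = (3659, 2563, -2368).
The plane has equation n·P = 18276. For N: n·N = 20163.
20163 ≠ 18276, so N is off the plane.

No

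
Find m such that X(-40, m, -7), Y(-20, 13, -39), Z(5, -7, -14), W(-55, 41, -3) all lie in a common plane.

29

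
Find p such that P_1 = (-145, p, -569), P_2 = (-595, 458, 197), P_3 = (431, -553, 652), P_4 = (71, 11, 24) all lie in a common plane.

Coplanarity ⇔ det[P_1P_2; P_1P_3; P_1P_4] = 0.
Expanding, this is linear in p: (-480528)p + (214315488) = 0.
So p = 446.

446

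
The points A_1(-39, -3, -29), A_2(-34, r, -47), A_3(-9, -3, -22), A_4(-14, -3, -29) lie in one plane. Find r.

-3

Coplanarity ⇔ det[A_1A_2; A_1A_3; A_1A_4] = 0.
Expanding, this is linear in r: (175)r + (525) = 0.
So r = -3.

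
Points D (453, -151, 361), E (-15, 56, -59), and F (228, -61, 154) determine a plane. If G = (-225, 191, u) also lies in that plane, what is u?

-225

A normal to the plane is n = DE × DF = (-5049, -2376, 4455).
G lies in the plane iff n · DG = 0.
This gives (4455)u + (1002375) = 0, so u = -225.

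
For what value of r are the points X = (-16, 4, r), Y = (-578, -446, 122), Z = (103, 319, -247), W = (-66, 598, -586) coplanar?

The points are coplanar iff XY · (XZ × XW) = 0.
Expanding, this is linear in r: (-319284)r + (-5108544) = 0.
So r = -16.

-16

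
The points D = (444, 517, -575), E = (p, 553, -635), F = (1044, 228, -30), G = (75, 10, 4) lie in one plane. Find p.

399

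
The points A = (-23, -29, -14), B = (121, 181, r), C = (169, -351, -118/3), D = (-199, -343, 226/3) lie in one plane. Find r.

-82

Coplanarity ⇔ det[AB; AC; AD] = 0.
Expanding, this is linear in r: (-116960)r + (-9590720) = 0.
So r = -82.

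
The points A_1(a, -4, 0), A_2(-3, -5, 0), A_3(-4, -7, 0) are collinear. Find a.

-5/2

Direction A_2A_3 = (-1, -2, 0). From the y-coordinate of A_1, the parameter along the line is τ = (-4 − (-5))/(-2) = -1/2.
Then a = (-3) + (-1/2)·(-1) = -5/2.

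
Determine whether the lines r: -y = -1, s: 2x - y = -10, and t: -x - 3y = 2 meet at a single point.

No

The three lines meet at one point iff the augmented coefficient matrix [aᵢ bᵢ cᵢ] has rank < 3, i.e. its determinant vanishes.
Here the determinant is 1.
Nonzero, so no common point exists.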